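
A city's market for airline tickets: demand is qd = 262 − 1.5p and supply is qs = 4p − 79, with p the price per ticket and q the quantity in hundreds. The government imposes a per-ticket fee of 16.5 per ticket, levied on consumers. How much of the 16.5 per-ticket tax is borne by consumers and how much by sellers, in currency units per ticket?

Consumers bear 12 per ticket; sellers bear 4.5 per ticket.

Before the tax: set 262 − 1.5p = 4p − 79 → p* = 62, q* = 169.
With the tax collected from consumers, demand (in seller-price terms) shifts: qd = 262 − 1.5(p + 16.5).
Solving gives q = 151 with consumers paying 74 and sellers receiving 57.5 (the 16.5 wedge).
Burden on consumers: 12; on sellers: 4.5. (They sum to 16.5.)
The less price-elastic side of the market bears the larger share of a per-unit tax.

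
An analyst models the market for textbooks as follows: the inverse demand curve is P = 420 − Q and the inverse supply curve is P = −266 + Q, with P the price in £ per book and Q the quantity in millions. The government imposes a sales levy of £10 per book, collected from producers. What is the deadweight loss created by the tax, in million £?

Deadweight loss = £25 million.

Rewrite in direct form: Qd = 420 − P and Qs = P + 266.
Before the tax: set 420 − P = P + 266 → P* = £77, Q* = 343.
With the tax collected from producers, supply shifts: Qs = (P − 10) + 266.
New equilibrium: consumers pay £82, producers receive £72, Q = 338. (Wedge: Pb − Ps = 10.)
Quantity falls by |ΔQ| = |343 − 338| = 5.
DWL = ½ · t · |ΔQ| = ½ · 10 · 5 = £25.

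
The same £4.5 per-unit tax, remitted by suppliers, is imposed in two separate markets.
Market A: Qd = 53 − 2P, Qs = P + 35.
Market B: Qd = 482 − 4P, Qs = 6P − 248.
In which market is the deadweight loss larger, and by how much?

Market B, by £17.55.

Market A: pre-tax P* = £6, Q* = 41; post-tax Q = 38; deadweight loss = £6.75.
Market B: pre-tax P* = £73, Q* = 190; post-tax Q = 179.2; deadweight loss = £24.3.
Difference: £6.75 vs £24.3 → market B is larger by £17.55.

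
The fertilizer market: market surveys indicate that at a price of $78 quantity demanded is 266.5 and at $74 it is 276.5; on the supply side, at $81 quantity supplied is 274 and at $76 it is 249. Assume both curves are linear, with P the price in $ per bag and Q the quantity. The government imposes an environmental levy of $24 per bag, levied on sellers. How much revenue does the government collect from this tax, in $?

Tax revenue = $5376.

Demand slope: (276.5 − 266.5)/(74 − 78) = -2.5, so Qd = 461.5 − 2.5P.
Supply slope: (249 − 274)/(76 − 81) = 5, so Qs = 5P − 131.
Without the tax, 461.5 − 2.5P = 5P − 131 gives 7.5P = 592.5, so P* = $79 and Q* = 264.
With the tax collected from sellers, supply shifts: Qs = 5(P − 24) − 131.
Solving gives Q = 224 with consumers paying $95 and sellers receiving $71 (the $24 wedge).
Revenue = t · Q = 24 · 224 = $5376.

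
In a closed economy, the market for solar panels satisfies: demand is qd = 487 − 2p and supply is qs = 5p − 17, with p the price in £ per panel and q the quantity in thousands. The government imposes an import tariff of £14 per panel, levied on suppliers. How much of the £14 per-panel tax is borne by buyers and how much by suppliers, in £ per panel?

Buyers bear £10 per panel; suppliers bear £4 per panel.

Before the tax: set 487 − 2p = 5p − 17 → p* = £72, q* = 343.
With the tax collected from suppliers, supply shifts: qs = 5(p − 14) − 17.
New equilibrium: buyers pay £82, suppliers receive £68, q = 323. (Wedge: pb − ps = 14.)
Burden on buyers: £10; on suppliers: £4. (They sum to £14.)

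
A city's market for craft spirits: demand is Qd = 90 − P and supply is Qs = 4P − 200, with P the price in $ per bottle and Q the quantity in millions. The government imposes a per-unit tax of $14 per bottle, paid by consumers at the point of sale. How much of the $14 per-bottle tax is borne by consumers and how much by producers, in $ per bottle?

Before the tax: set 90 − P = 4P − 200 → P* = $58, Q* = 32.
With the tax collected from consumers, demand (in seller-price terms) shifts: Qd = 90 − (P + 14).
Solving gives Q = 20.8 with consumers paying $69.2 and producers receiving $55.2 (the $14 wedge).
Burden on consumers: $11.2; on producers: $2.8. (They sum to $14.)

Consumers bear $11.2 per bottle; producers bear $2.8 per bottle.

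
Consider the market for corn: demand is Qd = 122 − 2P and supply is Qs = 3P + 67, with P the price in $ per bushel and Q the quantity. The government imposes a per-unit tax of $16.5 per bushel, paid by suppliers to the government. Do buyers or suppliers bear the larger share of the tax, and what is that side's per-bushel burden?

Without the tax, 122 − 2P = 3P + 67 gives 5P = 55, so P* = $11 and Q* = 100.
With the tax collected from suppliers, supply shifts: Qs = 3(P − 16.5) + 67.
Solving gives Q = 80.2 with buyers paying $20.9 and suppliers receiving $4.4 (the $16.5 wedge).
Per-bushel burden: buyers $9.9, suppliers $6.6.
Buyers take the larger share because demand is less price-elastic here (demand slope 2 vs supply slope 3).
The less price-elastic side of the market bears the larger share of a per-unit tax.

Buyers bear the larger share: $9.9 per bushel.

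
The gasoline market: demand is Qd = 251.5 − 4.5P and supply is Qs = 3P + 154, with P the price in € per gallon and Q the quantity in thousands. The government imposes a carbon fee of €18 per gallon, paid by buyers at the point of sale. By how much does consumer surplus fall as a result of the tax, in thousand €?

Before the tax: set 251.5 − 4.5P = 3P + 154 → P* = €13, Q* = 193.
With the tax collected from buyers, demand (in seller-price terms) shifts: Qd = 251.5 − 4.5(P + 18).
Solving gives Q = 160.6 with buyers paying €20.2 and sellers receiving €2.2 (the €18 wedge).
ΔCS is the trapezoid between Q = 160.6 and Q = 193 of height €7.2: ½ · (193 + 160.6) · 7.2 = €1272.96.

Consumer surplus falls by €1272.96 thousand.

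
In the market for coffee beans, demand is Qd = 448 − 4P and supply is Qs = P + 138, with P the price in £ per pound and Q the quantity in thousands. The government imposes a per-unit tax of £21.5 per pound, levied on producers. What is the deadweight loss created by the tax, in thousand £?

Before the tax: set 448 − 4P = P + 138 → P* = £62, Q* = 200.
With the tax collected from producers, supply shifts: Qs = (P − 21.5) + 138.
New equilibrium: consumers pay £66.3, producers receive £44.8, Q = 182.8. (Wedge: Pb − Ps = 21.5.)
Quantity falls by |ΔQ| = |200 − 182.8| = 17.2.
DWL = ½ · t · |ΔQ| = ½ · 21.5 · 17.2 = £184.9.

Deadweight loss = £184.9 thousand.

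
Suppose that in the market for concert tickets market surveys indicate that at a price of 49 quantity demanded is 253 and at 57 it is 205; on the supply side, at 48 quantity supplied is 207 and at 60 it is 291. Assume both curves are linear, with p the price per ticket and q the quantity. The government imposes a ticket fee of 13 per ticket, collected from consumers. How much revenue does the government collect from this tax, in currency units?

Demand slope: (205 − 253)/(57 − 49) = -6, so qd = 547 − 6p.
Supply slope: (291 − 207)/(60 − 48) = 7, so qs = 7p − 129.
Without the tax, 547 − 6p = 7p − 129 gives 13p = 676, so p* = 52 and q* = 235.
With the tax collected from consumers, demand (in seller-price terms) shifts: qd = 547 − 6(p + 13).
Solving gives q = 193 with consumers paying 59 and sellers receiving 46 (the 13 wedge).
Revenue = t · Q = 13 · 193 = 2509.

Tax revenue = 2509.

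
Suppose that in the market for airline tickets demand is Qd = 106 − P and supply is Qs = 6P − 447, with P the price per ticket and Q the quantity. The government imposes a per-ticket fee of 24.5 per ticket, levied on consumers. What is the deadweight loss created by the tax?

Before the tax: set 106 − P = 6P − 447 → P* = 79, Q* = 27.
With the tax collected from consumers, demand (in seller-price terms) shifts: Qd = 106 − (P + 24.5).
Solving gives Q = 6 with consumers paying 100 and sellers receiving 75.5 (the 24.5 wedge).
Quantity falls by |ΔQ| = |27 − 6| = 21.
DWL = ½ · t · |ΔQ| = ½ · 24.5 · 21 = 257.25.

Deadweight loss = 257.25.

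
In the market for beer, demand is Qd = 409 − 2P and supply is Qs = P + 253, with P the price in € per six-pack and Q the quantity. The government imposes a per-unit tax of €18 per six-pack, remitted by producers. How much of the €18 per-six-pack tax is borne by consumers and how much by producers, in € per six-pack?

Consumers bear €6 per six-pack; producers bear €12 per six-pack.

Before the tax: set 409 − 2P = P + 253 → P* = €52, Q* = 305.
With the tax collected from producers, supply shifts: Qs = (P − 18) + 253.
New equilibrium: consumers pay €58, producers receive €40, Q = 293. (Wedge: Pb − Ps = 18.)
Burden on consumers: €6; on producers: €12. (They sum to €18.)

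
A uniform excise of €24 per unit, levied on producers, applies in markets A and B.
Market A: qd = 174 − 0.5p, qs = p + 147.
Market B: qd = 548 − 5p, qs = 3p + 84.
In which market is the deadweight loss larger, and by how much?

Market A: pre-tax p* = €18, q* = 165; post-tax q = 157; deadweight loss = €96.
Market B: pre-tax p* = €58, q* = 258; post-tax q = 213; deadweight loss = €540.
Difference: €96 vs €540 → market B is larger by €444.

Market B, by €444.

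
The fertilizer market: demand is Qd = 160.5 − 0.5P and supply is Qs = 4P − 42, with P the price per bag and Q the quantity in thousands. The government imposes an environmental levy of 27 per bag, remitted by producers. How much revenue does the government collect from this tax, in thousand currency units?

Without the tax, 160.5 − 0.5P = 4P − 42 gives 4.5P = 202.5, so P* = 45 and Q* = 138.
With the tax collected from producers, supply shifts: Qs = 4(P − 27) − 42.
New equilibrium: consumers pay 69, producers receive 42, Q = 126. (Wedge: Pb − Ps = 27.)
Revenue = t · Q = 27 · 126 = 3402.

Tax revenue = 3402 thousand.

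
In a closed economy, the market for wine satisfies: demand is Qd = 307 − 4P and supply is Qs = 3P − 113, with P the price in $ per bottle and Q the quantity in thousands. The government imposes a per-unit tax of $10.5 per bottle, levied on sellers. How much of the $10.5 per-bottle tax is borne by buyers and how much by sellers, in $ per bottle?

Buyers bear $4.5 per bottle; sellers bear $6 per bottle.

Before the tax: set 307 − 4P = 3P − 113 → P* = $60, Q* = 67.
With the tax collected from sellers, supply shifts: Qs = 3(P − 10.5) − 113.
New equilibrium: buyers pay $64.5, sellers receive $54, Q = 49. (Wedge: Pb − Ps = 10.5.)
Burden on buyers: $4.5; on sellers: $6. (They sum to $10.5.)
The less price-elastic side of the market bears the larger share of a per-unit tax.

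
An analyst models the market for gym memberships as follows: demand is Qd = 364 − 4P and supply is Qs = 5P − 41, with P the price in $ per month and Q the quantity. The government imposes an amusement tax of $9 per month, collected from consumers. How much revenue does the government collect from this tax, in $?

Without the tax, 364 − 4P = 5P − 41 gives 9P = 405, so P* = $45 and Q* = 184.
With the tax collected from consumers, demand (in seller-price terms) shifts: Qd = 364 − 4(P + 9).
Solving gives Q = 164 with consumers paying $50 and producers receiving $41 (the $9 wedge).
Revenue = t · Q = 9 · 164 = $1476.

Tax revenue = $1476.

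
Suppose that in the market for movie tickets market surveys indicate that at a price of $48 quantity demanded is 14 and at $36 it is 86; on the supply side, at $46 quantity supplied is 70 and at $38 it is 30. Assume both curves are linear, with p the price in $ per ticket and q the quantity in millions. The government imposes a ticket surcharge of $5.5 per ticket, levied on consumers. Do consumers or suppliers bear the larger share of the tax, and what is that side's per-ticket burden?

Demand slope: (86 − 14)/(36 − 48) = -6, so qd = 302 − 6p.
Supply slope: (30 − 70)/(38 − 46) = 5, so qs = 5p − 160.
Without the tax, 302 − 6p = 5p − 160 gives 11p = 462, so p* = $42 and q* = 50.
With the tax collected from consumers, demand (in seller-price terms) shifts: qd = 302 − 6(p + 5.5).
New equilibrium: consumers pay $44.5, suppliers receive $39, q = 35. (Wedge: pb − ps = 5.5.)
Per-ticket burden: consumers $2.5, suppliers $3.
Suppliers take the larger share because supply is less price-elastic here (demand slope 6 vs supply slope 5).
The less price-elastic side of the market bears the larger share of a per-unit tax.

Suppliers bear the larger share: $3 per ticket.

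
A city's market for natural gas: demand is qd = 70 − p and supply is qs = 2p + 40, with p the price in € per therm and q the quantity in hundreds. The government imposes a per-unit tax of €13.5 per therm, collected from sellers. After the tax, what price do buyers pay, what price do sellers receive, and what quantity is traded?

Without the tax, 70 − p = 2p + 40 gives 3p = 30, so p* = €10 and q* = 60.
With the tax collected from sellers, supply shifts: qs = 2(p − 13.5) + 40.
Solving gives q = 51 with buyers paying €19 and sellers receiving €5.5 (the €13.5 wedge).
The less price-elastic side of the market bears the larger share of a per-unit tax.

Buyers pay €19; sellers receive €5.5; quantity = 51.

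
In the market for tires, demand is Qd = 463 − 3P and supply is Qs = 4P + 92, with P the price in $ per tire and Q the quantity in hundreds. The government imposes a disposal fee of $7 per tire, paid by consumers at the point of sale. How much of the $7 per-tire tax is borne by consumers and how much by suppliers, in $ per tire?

Before the tax: set 463 − 3P = 4P + 92 → P* = $53, Q* = 304.
With the tax collected from consumers, demand (in seller-price terms) shifts: Qd = 463 − 3(P + 7).
Solving gives Q = 292 with consumers paying $57 and suppliers receiving $50 (the $7 wedge).
Burden on consumers: $4; on suppliers: $3. (They sum to $7.)

Consumers bear $4 per tire; suppliers bear $3 per tire.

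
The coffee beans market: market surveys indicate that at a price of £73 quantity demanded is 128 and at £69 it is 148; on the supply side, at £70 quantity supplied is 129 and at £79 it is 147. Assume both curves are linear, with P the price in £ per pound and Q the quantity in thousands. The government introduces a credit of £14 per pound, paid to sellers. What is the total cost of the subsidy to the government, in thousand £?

Demand slope: (148 − 128)/(69 − 73) = -5, so Qd = 493 − 5P.
Supply slope: (147 − 129)/(79 − 70) = 2, so Qs = 2P − 11.
Before the subsidy: set 493 − 5P = 2P − 11 → P* = £72, Q* = 133.
With a per-unit subsidy paid to sellers, each receives P + 14 per unit sold, so supply becomes Qs = 2(P + 14) − 11.
Solving gives Q = 153 with buyers paying £68 and sellers receiving £82 (the £14 wedge).
Outlay = t · Q = 14 · 153 = £2142.

Government outlay = £2142 thousand.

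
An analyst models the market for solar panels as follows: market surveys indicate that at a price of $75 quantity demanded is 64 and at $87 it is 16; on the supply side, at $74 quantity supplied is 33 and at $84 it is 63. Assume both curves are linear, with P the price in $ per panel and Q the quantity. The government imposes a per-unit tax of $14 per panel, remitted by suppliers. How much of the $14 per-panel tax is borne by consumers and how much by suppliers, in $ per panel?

Demand slope: (16 − 64)/(87 − 75) = -4, so Qd = 364 − 4P.
Supply slope: (63 − 33)/(84 − 74) = 3, so Qs = 3P − 189.
Without the tax, 364 − 4P = 3P − 189 gives 7P = 553, so P* = $79 and Q* = 48.
With the tax collected from suppliers, supply shifts: Qs = 3(P − 14) − 189.
New equilibrium: consumers pay $85, suppliers receive $71, Q = 24. (Wedge: Pb − Ps = 14.)
Burden on consumers: $6; on suppliers: $8. (They sum to $14.)
The less price-elastic side of the market bears the larger share of a per-unit tax.

Consumers bear $6 per panel; suppliers bear $8 per panel.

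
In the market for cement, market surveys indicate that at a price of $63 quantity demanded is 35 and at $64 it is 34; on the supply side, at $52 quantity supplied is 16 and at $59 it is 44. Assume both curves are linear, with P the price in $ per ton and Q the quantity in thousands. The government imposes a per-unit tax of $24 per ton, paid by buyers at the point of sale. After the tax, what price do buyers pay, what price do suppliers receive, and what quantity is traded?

Demand slope: (34 − 35)/(64 − 63) = -1, so Qd = 98 − P.
Supply slope: (44 − 16)/(59 − 52) = 4, so Qs = 4P − 192.
Before the tax: set 98 − P = 4P − 192 → P* = $58, Q* = 40.
With the tax collected from buyers, demand (in seller-price terms) shifts: Qd = 98 − (P + 24).
Solving gives Q = 20.8 with buyers paying $77.2 and suppliers receiving $53.2 (the $24 wedge).

Buyers pay $77.2; suppliers receive $53.2; quantity = 20.8.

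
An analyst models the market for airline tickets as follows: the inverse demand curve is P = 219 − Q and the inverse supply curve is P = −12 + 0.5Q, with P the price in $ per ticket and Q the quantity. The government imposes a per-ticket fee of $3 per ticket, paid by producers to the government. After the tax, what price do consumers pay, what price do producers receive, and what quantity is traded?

Consumers pay $67; producers receive $64; quantity = 152.

Rewrite in direct form: Qd = 219 − P and Qs = 2P + 24.
Before the tax: set 219 − P = 2P + 24 → P* = $65, Q* = 154.
With the tax collected from producers, supply shifts: Qs = 2(P − 3) + 24.
Solving gives Q = 152 with consumers paying $67 and producers receiving $64 (the $3 wedge).
The less price-elastic side of the market bears the larger share of a per-unit tax.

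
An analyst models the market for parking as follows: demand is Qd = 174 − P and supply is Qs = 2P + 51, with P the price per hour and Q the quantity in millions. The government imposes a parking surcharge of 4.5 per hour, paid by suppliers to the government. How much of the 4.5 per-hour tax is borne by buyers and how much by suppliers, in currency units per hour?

Before the tax: set 174 − P = 2P + 51 → P* = 41, Q* = 133.
With the tax collected from suppliers, supply shifts: Qs = 2(P − 4.5) + 51.
Solving gives Q = 130 with buyers paying 44 and suppliers receiving 39.5 (the 4.5 wedge).
Burden on buyers: 3; on suppliers: 1.5. (They sum to 4.5.)
The less price-elastic side of the market bears the larger share of a per-unit tax.

Buyers bear 3 per hour; suppliers bear 1.5 per hour.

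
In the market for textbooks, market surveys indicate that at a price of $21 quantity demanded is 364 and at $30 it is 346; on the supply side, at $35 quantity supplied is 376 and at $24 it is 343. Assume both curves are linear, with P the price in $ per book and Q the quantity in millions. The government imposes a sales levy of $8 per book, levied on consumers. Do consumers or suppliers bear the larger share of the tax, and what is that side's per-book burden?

Consumers bear the larger share: $4.8 per book.

Demand slope: (346 − 364)/(30 − 21) = -2, so Qd = 406 − 2P.
Supply slope: (343 − 376)/(24 − 35) = 3, so Qs = 3P + 271.
Without the tax, 406 − 2P = 3P + 271 gives 5P = 135, so P* = $27 and Q* = 352.
With the tax collected from consumers, demand (in seller-price terms) shifts: Qd = 406 − 2(P + 8).
Solving gives Q = 342.4 with consumers paying $31.8 and suppliers receiving $23.8 (the $8 wedge).
Per-book burden: consumers $4.8, suppliers $3.2.
Consumers take the larger share because demand is less price-elastic here (demand slope 2 vs supply slope 3).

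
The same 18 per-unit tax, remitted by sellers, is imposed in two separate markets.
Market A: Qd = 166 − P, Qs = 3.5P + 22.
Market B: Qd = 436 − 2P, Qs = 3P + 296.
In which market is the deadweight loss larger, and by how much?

Market A: pre-tax P* = 32, Q* = 134; post-tax Q = 120; deadweight loss = 126.
Market B: pre-tax P* = 28, Q* = 380; post-tax Q = 358.4; deadweight loss = 194.4.
Difference: 126 vs 194.4 → market B is larger by 68.4.

Market B, by 68.4.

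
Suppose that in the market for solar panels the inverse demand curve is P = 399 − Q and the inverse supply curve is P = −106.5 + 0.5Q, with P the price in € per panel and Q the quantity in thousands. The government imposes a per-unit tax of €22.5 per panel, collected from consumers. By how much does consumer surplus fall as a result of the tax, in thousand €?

Rewrite in direct form: Qd = 399 − P and Qs = 2P + 213.
Before the tax: set 399 − P = 2P + 213 → P* = €62, Q* = 337.
With the tax collected from consumers, demand (in seller-price terms) shifts: Qd = 399 − (P + 22.5).
Solving gives Q = 322 with consumers paying €77 and sellers receiving €54.5 (the €22.5 wedge).
ΔCS is the trapezoid between Q = 322 and Q = 337 of height €15: ½ · (337 + 322) · 15 = €4942.5.

Consumer surplus falls by €4942.5 thousand.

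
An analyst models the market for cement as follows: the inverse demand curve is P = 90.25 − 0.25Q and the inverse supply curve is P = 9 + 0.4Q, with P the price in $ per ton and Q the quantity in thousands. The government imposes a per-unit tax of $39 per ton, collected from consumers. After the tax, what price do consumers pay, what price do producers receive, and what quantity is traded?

Consumers pay $74; producers receive $35; quantity = 65.

Inverting to Q(P) form: Qd = 361 − 4P; Qs = 2.5P − 22.5.
Without the tax, 361 − 4P = 2.5P − 22.5 gives 6.5P = 383.5, so P* = $59 and Q* = 125.
With the tax collected from consumers, demand (in seller-price terms) shifts: Qd = 361 − 4(P + 39).
Solving gives Q = 65 with consumers paying $74 and producers receiving $35 (the $39 wedge).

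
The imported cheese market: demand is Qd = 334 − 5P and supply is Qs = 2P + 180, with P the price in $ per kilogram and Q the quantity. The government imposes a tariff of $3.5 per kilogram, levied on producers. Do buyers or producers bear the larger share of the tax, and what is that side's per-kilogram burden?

Without the tax, 334 − 5P = 2P + 180 gives 7P = 154, so P* = $22 and Q* = 224.
With the tax collected from producers, supply shifts: Qs = 2(P − 3.5) + 180.
New equilibrium: buyers pay $23, producers receive $19.5, Q = 219. (Wedge: Pb − Ps = 3.5.)
Per-kilogram burden: buyers $1, producers $2.5.
Producers take the larger share because supply is less price-elastic here (demand slope 5 vs supply slope 2).
The less price-elastic side of the market bears the larger share of a per-unit tax.

Producers bear the larger share: $2.5 per kilogram.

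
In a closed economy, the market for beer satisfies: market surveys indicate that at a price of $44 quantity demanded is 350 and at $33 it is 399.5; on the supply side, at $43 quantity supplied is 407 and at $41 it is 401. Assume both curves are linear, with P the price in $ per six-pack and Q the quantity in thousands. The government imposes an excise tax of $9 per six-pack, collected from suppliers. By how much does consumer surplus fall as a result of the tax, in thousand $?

Consumer surplus falls by $1360.44 thousand.

Demand slope: (399.5 − 350)/(33 − 44) = -4.5, so Qd = 548 − 4.5P.
Supply slope: (401 − 407)/(41 − 43) = 3, so Qs = 3P + 278.
Without the tax, 548 − 4.5P = 3P + 278 gives 7.5P = 270, so P* = $36 and Q* = 386.
With the tax collected from suppliers, supply shifts: Qs = 3(P − 9) + 278.
New equilibrium: buyers pay $39.6, suppliers receive $30.6, Q = 369.8. (Wedge: Pb − Ps = 9.)
ΔCS is the trapezoid between Q = 369.8 and Q = 386 of height $3.6: ½ · (386 + 369.8) · 3.6 = $1360.44.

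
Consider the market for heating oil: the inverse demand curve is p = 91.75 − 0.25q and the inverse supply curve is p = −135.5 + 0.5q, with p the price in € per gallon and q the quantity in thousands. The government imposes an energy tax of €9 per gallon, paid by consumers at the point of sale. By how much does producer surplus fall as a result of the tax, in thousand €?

Producer surplus falls by €1782 thousand.

Inverting to q(p) form: qd = 367 − 4p; qs = 2p + 271.
Without the tax, 367 − 4p = 2p + 271 gives 6p = 96, so p* = €16 and q* = 303.
With the tax collected from consumers, demand (in seller-price terms) shifts: qd = 367 − 4(p + 9).
Solving gives q = 291 with consumers paying €19 and suppliers receiving €10 (the €9 wedge).
ΔPS is the trapezoid between Q = 291 and Q = 303 of height €6: ½ · (303 + 291) · 6 = €1782.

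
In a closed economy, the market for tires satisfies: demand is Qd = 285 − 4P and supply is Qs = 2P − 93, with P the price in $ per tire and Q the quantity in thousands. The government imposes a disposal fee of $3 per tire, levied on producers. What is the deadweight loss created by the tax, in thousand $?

Without the tax, 285 − 4P = 2P − 93 gives 6P = 378, so P* = $63 and Q* = 33.
With the tax collected from producers, supply shifts: Qs = 2(P − 3) − 93.
New equilibrium: consumers pay $64, producers receive $61, Q = 29. (Wedge: Pb − Ps = 3.)
Quantity falls by |ΔQ| = |33 − 29| = 4.
DWL = ½ · t · |ΔQ| = ½ · 3 · 4 = $6.

Deadweight loss = $6 thousand.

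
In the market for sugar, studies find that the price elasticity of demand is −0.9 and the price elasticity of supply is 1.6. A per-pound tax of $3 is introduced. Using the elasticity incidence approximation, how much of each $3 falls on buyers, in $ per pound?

Buyers bear ≈ $1.92 per pound.

Incidence ratio: buyers' share ≈ εs / (εs + |εd|) = 1.6 / (1.6 + 0.9) = 0.64.
So buyers bear ≈ 0.64 × $3 = $1.92; sellers bear $1.08.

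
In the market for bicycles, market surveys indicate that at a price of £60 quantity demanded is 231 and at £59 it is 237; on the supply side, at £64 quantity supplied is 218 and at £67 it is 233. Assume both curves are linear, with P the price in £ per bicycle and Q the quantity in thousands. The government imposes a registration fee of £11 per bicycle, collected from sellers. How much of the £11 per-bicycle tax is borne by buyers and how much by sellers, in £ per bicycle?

Demand slope: (237 − 231)/(59 − 60) = -6, so Qd = 591 − 6P.
Supply slope: (233 − 218)/(67 − 64) = 5, so Qs = 5P − 102.
Before the tax: set 591 − 6P = 5P − 102 → P* = £63, Q* = 213.
With the tax collected from sellers, supply shifts: Qs = 5(P − 11) − 102.
New equilibrium: buyers pay £68, sellers receive £57, Q = 183. (Wedge: Pb − Ps = 11.)
Burden on buyers: £5; on sellers: £6. (They sum to £11.)
The less price-elastic side of the market bears the larger share of a per-unit tax.

Buyers bear £5 per bicycle; sellers bear £6 per bicycle.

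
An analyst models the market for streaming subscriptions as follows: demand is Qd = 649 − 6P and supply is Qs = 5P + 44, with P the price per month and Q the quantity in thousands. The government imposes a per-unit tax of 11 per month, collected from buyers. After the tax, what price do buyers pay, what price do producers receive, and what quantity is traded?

Buyers pay 60; producers receive 49; quantity = 289.

Without the tax, 649 − 6P = 5P + 44 gives 11P = 605, so P* = 55 and Q* = 319.
With the tax collected from buyers, demand (in seller-price terms) shifts: Qd = 649 − 6(P + 11).
New equilibrium: buyers pay 60, producers receive 49, Q = 289. (Wedge: Pb − Ps = 11.)
The less price-elastic side of the market bears the larger share of a per-unit tax.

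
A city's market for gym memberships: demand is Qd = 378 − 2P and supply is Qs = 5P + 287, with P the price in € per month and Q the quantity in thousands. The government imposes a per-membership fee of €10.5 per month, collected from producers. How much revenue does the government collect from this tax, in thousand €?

Without the tax, 378 − 2P = 5P + 287 gives 7P = 91, so P* = €13 and Q* = 352.
With the tax collected from producers, supply shifts: Qs = 5(P − 10.5) + 287.
Solving gives Q = 337 with buyers paying €20.5 and producers receiving €10 (the €10.5 wedge).
Revenue = t · Q = 10.5 · 337 = €3538.5.

Tax revenue = €3538.5 thousand.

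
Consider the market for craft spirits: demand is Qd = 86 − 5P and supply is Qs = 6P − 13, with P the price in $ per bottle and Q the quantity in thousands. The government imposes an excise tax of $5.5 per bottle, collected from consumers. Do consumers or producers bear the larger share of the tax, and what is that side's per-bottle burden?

Consumers bear the larger share: $3 per bottle.

Without the tax, 86 − 5P = 6P − 13 gives 11P = 99, so P* = $9 and Q* = 41.
With the tax collected from consumers, demand (in seller-price terms) shifts: Qd = 86 − 5(P + 5.5).
Solving gives Q = 26 with consumers paying $12 and producers receiving $6.5 (the $5.5 wedge).
Per-bottle burden: consumers $3, producers $2.5.
Consumers take the larger share because demand is less price-elastic here (demand slope 5 vs supply slope 6).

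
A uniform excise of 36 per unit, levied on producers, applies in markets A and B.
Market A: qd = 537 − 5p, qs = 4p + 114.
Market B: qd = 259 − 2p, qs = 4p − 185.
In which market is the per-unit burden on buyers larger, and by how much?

Market B, by 8.

Market A: pre-tax p* = 47, q* = 302; post-tax q = 222; per-unit burden on buyers = 16.
Market B: pre-tax p* = 74, q* = 111; post-tax q = 63; per-unit burden on buyers = 24.
Difference: 16 vs 24 → market B is larger by 8.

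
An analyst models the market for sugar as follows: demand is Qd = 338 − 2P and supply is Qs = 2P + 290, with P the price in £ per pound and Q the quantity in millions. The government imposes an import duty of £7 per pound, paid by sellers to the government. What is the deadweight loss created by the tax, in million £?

Without the tax, 338 − 2P = 2P + 290 gives 4P = 48, so P* = £12 and Q* = 314.
With the tax collected from sellers, supply shifts: Qs = 2(P − 7) + 290.
New equilibrium: buyers pay £15.5, sellers receive £8.5, Q = 307. (Wedge: Pb − Ps = 7.)
Quantity falls by |ΔQ| = |314 − 307| = 7.
DWL = ½ · t · |ΔQ| = ½ · 7 · 7 = £24.5.

Deadweight loss = £24.5 million.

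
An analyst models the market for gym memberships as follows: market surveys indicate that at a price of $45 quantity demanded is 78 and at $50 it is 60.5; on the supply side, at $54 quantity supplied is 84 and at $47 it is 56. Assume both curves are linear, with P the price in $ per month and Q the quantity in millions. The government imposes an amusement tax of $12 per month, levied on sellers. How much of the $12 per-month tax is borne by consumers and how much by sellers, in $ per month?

Consumers bear $6.4 per month; sellers bear $5.6 per month.

Demand slope: (60.5 − 78)/(50 − 45) = -3.5, so Qd = 235.5 − 3.5P.
Supply slope: (56 − 84)/(47 − 54) = 4, so Qs = 4P − 132.
Without the tax, 235.5 − 3.5P = 4P − 132 gives 7.5P = 367.5, so P* = $49 and Q* = 64.
With the tax collected from sellers, supply shifts: Qs = 4(P − 12) − 132.
New equilibrium: consumers pay $55.4, sellers receive $43.4, Q = 41.6. (Wedge: Pb − Ps = 12.)
Burden on consumers: $6.4; on sellers: $5.6. (They sum to $12.)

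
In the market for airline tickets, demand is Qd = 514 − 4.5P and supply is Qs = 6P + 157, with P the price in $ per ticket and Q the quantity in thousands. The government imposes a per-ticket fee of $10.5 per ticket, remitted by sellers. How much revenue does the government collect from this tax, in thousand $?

Without the tax, 514 − 4.5P = 6P + 157 gives 10.5P = 357, so P* = $34 and Q* = 361.
With the tax collected from sellers, supply shifts: Qs = 6(P − 10.5) + 157.
Solving gives Q = 334 with buyers paying $40 and sellers receiving $29.5 (the $10.5 wedge).
Revenue = t · Q = 10.5 · 334 = $3507.

Tax revenue = $3507 thousand.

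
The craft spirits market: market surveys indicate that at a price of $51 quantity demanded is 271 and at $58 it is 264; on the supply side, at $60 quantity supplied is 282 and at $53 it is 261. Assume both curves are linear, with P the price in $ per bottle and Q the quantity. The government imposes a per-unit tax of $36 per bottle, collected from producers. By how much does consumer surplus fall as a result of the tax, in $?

Consumer surplus falls by $6844.5.

Demand slope: (264 − 271)/(58 − 51) = -1, so Qd = 322 − P.
Supply slope: (261 − 282)/(53 − 60) = 3, so Qs = 3P + 102.
Before the tax: set 322 − P = 3P + 102 → P* = $55, Q* = 267.
With the tax collected from producers, supply shifts: Qs = 3(P − 36) + 102.
Solving gives Q = 240 with consumers paying $82 and producers receiving $46 (the $36 wedge).
ΔCS is the trapezoid between Q = 240 and Q = 267 of height $27: ½ · (267 + 240) · 27 = $6844.5.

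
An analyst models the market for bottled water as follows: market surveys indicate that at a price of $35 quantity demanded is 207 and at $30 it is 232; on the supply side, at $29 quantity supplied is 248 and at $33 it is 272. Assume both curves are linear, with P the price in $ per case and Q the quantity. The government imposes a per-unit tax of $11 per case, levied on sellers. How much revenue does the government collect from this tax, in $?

Tax revenue = $2332.

Demand slope: (232 − 207)/(30 − 35) = -5, so Qd = 382 − 5P.
Supply slope: (272 − 248)/(33 − 29) = 6, so Qs = 6P + 74.
Without the tax, 382 − 5P = 6P + 74 gives 11P = 308, so P* = $28 and Q* = 242.
With the tax collected from sellers, supply shifts: Qs = 6(P − 11) + 74.
Solving gives Q = 212 with consumers paying $34 and sellers receiving $23 (the $11 wedge).
Revenue = t · Q = 11 · 212 = $2332.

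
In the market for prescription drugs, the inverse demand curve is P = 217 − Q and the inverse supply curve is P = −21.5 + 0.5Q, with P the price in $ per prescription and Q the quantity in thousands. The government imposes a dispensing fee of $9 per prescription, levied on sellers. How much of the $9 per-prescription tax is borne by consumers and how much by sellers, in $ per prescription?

Consumers bear $6 per prescription; sellers bear $3 per prescription.

Inverting to Q(P) form: Qd = 217 − P; Qs = 2P + 43.
Before the tax: set 217 − P = 2P + 43 → P* = $58, Q* = 159.
With the tax collected from sellers, supply shifts: Qs = 2(P − 9) + 43.
New equilibrium: consumers pay $64, sellers receive $55, Q = 153. (Wedge: Pb − Ps = 9.)
Burden on consumers: $6; on sellers: $3. (They sum to $9.)
The less price-elastic side of the market bears the larger share of a per-unit tax.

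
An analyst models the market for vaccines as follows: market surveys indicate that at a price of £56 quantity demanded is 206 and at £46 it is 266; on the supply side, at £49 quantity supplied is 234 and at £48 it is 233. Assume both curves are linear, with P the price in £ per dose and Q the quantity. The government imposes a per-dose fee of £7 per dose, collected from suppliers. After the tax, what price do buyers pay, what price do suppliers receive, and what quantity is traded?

Buyers pay £52; suppliers receive £45; quantity = 230.

Demand slope: (266 − 206)/(46 − 56) = -6, so Qd = 542 − 6P.
Supply slope: (233 − 234)/(48 − 49) = 1, so Qs = P + 185.
Without the tax, 542 − 6P = P + 185 gives 7P = 357, so P* = £51 and Q* = 236.
With the tax collected from suppliers, supply shifts: Qs = (P − 7) + 185.
New equilibrium: buyers pay £52, suppliers receive £45, Q = 230. (Wedge: Pb − Ps = 7.)
The less price-elastic side of the market bears the larger share of a per-unit tax.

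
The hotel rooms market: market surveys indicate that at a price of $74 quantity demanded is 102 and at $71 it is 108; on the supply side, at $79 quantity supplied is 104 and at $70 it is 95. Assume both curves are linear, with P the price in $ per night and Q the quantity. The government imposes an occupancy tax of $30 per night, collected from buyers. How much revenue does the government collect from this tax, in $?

Demand slope: (108 − 102)/(71 − 74) = -2, so Qd = 250 − 2P.
Supply slope: (95 − 104)/(70 − 79) = 1, so Qs = P + 25.
Without the tax, 250 − 2P = P + 25 gives 3P = 225, so P* = $75 and Q* = 100.
With the tax collected from buyers, demand (in seller-price terms) shifts: Qd = 250 − 2(P + 30).
New equilibrium: buyers pay $85, producers receive $55, Q = 80. (Wedge: Pb − Ps = 30.)
Revenue = t · Q = 30 · 80 = $2400.

Tax revenue = $2400.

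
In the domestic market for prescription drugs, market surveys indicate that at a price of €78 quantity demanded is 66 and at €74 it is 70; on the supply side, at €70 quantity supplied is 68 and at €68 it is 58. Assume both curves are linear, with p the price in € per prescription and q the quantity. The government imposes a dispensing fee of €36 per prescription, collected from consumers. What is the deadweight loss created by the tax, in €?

Deadweight loss = €540.

Demand slope: (70 − 66)/(74 − 78) = -1, so qd = 144 − p.
Supply slope: (58 − 68)/(68 − 70) = 5, so qs = 5p − 282.
Before the tax: set 144 − p = 5p − 282 → p* = €71, q* = 73.
With the tax collected from consumers, demand (in seller-price terms) shifts: qd = 144 − (p + 36).
New equilibrium: consumers pay €101, sellers receive €65, q = 43. (Wedge: pb − ps = 36.)
Quantity falls by |ΔQ| = |73 − 43| = 30.
DWL = ½ · t · |ΔQ| = ½ · 36 · 30 = €540.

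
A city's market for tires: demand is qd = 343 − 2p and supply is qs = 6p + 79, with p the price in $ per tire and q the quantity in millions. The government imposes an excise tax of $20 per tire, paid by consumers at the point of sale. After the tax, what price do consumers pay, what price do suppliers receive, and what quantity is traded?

Consumers pay $48; suppliers receive $28; quantity = 247.

Without the tax, 343 − 2p = 6p + 79 gives 8p = 264, so p* = $33 and q* = 277.
With the tax collected from consumers, demand (in seller-price terms) shifts: qd = 343 − 2(p + 20).
New equilibrium: consumers pay $48, suppliers receive $28, q = 247. (Wedge: pb − ps = 20.)
The less price-elastic side of the market bears the larger share of a per-unit tax.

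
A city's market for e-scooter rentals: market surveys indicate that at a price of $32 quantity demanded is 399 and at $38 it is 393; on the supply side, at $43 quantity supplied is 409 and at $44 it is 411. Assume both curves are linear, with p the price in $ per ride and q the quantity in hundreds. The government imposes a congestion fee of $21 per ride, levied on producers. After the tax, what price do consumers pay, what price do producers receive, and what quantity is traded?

Consumers pay $50; producers receive $29; quantity = 381.

Demand slope: (393 − 399)/(38 − 32) = -1, so qd = 431 − p.
Supply slope: (411 − 409)/(44 − 43) = 2, so qs = 2p + 323.
Without the tax, 431 − p = 2p + 323 gives 3p = 108, so p* = $36 and q* = 395.
With the tax collected from producers, supply shifts: qs = 2(p − 21) + 323.
New equilibrium: consumers pay $50, producers receive $29, q = 381. (Wedge: pb − ps = 21.)
The less price-elastic side of the market bears the larger share of a per-unit tax.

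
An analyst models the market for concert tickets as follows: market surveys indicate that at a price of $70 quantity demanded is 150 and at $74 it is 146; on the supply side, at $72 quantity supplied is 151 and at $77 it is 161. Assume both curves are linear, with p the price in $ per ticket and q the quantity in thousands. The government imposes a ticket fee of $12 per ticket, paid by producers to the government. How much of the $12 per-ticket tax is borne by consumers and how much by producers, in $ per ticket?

Demand slope: (146 − 150)/(74 − 70) = -1, so qd = 220 − p.
Supply slope: (161 − 151)/(77 − 72) = 2, so qs = 2p + 7.
Before the tax: set 220 − p = 2p + 7 → p* = $71, q* = 149.
With the tax collected from producers, supply shifts: qs = 2(p − 12) + 7.
Solving gives q = 141 with consumers paying $79 and producers receiving $67 (the $12 wedge).
Burden on consumers: $8; on producers: $4. (They sum to $12.)
The less price-elastic side of the market bears the larger share of a per-unit tax.

Consumers bear $8 per ticket; producers bear $4 per ticket.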